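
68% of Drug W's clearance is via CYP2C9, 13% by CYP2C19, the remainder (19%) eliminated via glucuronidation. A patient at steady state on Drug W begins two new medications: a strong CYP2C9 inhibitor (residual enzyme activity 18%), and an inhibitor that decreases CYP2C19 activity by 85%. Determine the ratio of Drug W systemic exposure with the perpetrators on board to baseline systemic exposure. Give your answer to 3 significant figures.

The CYP2C9 pathway (68% of clearance) falls to 0.18× activity: 0.68 × 0.18 = 0.1224.
The CYP2C19 pathway (13% of clearance) drops to 0.15× activity: 0.13 × 0.15 = 0.0195.
The remaining 19% of clearance is unaffected.
CL_new/CL_old = 0.1224 + 0.0195 + 0.19 = 0.3319.
Net systemic exposure ratio = 1 / 0.3319 = 3.01.

3.01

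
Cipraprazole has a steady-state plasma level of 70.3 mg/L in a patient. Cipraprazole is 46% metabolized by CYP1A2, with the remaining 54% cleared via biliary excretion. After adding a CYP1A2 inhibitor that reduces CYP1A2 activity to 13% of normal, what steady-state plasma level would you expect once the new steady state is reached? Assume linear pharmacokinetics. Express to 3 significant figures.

117 mg/L

The CYP1A2 pathway (46% of clearance) falls to 0.13× activity: 0.46 × 0.13 = 0.0598.
The remaining 54% of clearance is unaffected.
New clearance relative to baseline: 0.0598 + 0.54 = 0.5998.
New steady-state plasma level = baseline ÷ relative clearance = 70.3 / 0.5998 = 117 mg/L.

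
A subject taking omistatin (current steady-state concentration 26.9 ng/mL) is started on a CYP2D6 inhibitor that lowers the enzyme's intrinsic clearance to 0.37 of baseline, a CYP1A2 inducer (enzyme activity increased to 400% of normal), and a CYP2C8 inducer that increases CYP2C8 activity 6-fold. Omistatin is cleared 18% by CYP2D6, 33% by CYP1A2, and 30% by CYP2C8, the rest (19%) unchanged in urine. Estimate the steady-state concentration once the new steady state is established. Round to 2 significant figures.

The CYP2D6 pathway (18% of clearance) is reduced to 0.37× activity: 0.18 × 0.37 = 0.0666.
The CYP1A2 pathway (33% of clearance) rises to 4× activity: 0.33 × 4 = 1.32.
The CYP2C8 pathway (30% of clearance) increases to 6× activity: 0.3 × 6 = 1.8.
Non-CYP routes (19%) are unchanged.
CL_new/CL_old = 0.0666 + 1.32 + 1.8 + 0.19 = 3.3766.
New steady-state concentration = 26.9 / 3.3766 = 8.0 ng/mL (concentration scales inversely with clearance).

8.0 ng/mL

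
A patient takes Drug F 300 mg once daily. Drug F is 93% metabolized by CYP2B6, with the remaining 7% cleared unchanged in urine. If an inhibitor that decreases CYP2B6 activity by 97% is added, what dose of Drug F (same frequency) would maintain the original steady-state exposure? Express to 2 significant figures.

29 mg

The CYP2B6 pathway (93% of clearance) is reduced to 0.03× activity: 0.93 × 0.03 = 0.0279.
The remaining 7% of clearance is unaffected.
New clearance relative to baseline: 0.0279 + 0.07 = 0.0979.
To maintain the same steady-state level, dose must scale with clearance: new dose = 300 × 0.0979 = 29 mg.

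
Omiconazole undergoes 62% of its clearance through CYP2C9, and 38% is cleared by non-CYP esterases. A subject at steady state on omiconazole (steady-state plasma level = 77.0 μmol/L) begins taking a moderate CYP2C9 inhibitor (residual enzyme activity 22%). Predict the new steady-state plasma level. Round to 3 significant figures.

CYP2C9: 0.62 × 0.22 = 0.1364
Other: 0.38 (unchanged)
CL_new/CL_old = 0.1364 + 0.38 = 0.5164.
Steady-state plasma level ∝ 1/CL, so new value = 77.0 / 0.5164 = 149 μmol/L.

149 μmol/L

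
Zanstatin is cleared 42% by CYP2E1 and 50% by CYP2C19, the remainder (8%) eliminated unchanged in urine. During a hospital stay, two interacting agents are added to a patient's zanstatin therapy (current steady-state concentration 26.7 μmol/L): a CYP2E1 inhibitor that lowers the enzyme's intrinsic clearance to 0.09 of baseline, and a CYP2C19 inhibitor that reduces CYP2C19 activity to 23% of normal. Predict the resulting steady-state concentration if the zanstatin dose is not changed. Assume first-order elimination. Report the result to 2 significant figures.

1.1 × 10² μmol/L

The CYP2E1 pathway (42% of clearance) drops to 0.09× activity: 0.42 × 0.09 = 0.0378.
The CYP2C19 pathway (50% of clearance) drops to 0.23× activity: 0.5 × 0.23 = 0.115.
Non-CYP routes (8%) are unchanged.
New clearance relative to baseline: 0.0378 + 0.115 + 0.08 = 0.2328.
Dividing the baseline by the relative clearance: 26.7 / 0.2328 = 1.1 × 10² μmol/L.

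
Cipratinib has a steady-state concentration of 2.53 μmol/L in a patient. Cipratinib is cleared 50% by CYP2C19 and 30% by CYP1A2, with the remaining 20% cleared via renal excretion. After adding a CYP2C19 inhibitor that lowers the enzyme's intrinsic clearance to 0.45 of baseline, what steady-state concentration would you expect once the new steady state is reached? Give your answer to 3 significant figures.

CYP2C19: 0.5 × 0.45 = 0.225
CYP1A2: 0.3 (unchanged)
Other: 0.2 (unchanged)
Relative clearance = 0.225 + 0.3 + 0.2 = 0.725.
Steady-state concentration ∝ 1/CL, so new value = 2.53 / 0.725 = 3.49 μmol/L.

3.49 μmol/L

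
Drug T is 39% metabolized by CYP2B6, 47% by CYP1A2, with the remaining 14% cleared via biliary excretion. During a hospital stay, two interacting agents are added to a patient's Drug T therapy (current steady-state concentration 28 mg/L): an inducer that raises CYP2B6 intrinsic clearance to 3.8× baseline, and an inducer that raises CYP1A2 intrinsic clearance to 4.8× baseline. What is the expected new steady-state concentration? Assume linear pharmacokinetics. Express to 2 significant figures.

7.2 mg/L

The CYP2B6 pathway (39% of clearance) is boosted to 3.8× activity: 0.39 × 3.8 = 1.482.
The CYP1A2 pathway (47% of clearance) rises to 4.8× activity: 0.47 × 4.8 = 2.256.
Non-CYP routes (14%) are unchanged.
New clearance relative to baseline: 1.482 + 2.256 + 0.14 = 3.878.
Steady-state concentration ∝ 1/CL: new value = 28 / 3.878 = 7.2 mg/L.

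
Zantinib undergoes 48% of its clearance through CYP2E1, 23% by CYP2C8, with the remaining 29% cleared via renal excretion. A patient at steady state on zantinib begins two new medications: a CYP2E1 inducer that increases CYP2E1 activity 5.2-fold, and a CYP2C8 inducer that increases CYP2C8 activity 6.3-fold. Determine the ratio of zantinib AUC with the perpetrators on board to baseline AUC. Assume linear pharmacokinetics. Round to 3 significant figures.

0.236

The CYP2E1 pathway (48% of clearance) rises to 5.2× activity: 0.48 × 5.2 = 2.496.
The CYP2C8 pathway (23% of clearance) is boosted to 6.3× activity: 0.23 × 6.3 = 1.449.
The remaining 29% of clearance is unaffected.
CL_new/CL_old = 2.496 + 1.449 + 0.29 = 4.235.
AUC ∝ 1/CL: fold-change = 1 / 4.235 = 0.236.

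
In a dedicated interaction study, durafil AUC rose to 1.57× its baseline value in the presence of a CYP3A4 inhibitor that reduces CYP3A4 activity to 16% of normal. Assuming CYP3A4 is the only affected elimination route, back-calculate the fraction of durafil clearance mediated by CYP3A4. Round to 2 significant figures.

0.43

CL'/CL = 1 / 1.57 = 0.6369
0.16·fm + (1 − fm) = 0.6369
fm = (0.6369 − 1) / (0.16 − 1) = 0.43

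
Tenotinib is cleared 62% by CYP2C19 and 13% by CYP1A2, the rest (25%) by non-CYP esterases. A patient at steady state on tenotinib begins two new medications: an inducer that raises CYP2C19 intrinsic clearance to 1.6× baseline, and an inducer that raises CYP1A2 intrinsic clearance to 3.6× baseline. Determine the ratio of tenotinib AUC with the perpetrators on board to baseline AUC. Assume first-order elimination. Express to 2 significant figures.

The CYP2C19 pathway (62% of clearance) rises to 1.6× activity: 0.62 × 1.6 = 0.992.
The CYP1A2 pathway (13% of clearance) increases to 3.6× activity: 0.13 × 3.6 = 0.468.
The remaining 25% of clearance is unaffected.
CL_new/CL_old = 0.992 + 0.468 + 0.25 = 1.71.
AUC ∝ 1/CL: fold-change = 1 / 1.71 = 0.58.

0.58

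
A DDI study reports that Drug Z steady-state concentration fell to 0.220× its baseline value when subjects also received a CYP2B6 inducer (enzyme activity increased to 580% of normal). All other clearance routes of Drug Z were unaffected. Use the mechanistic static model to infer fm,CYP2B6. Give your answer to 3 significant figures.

Let x = fm,CYP2B6. Because steady-state concentration ∝ 1/CL, relative clearance rose to 1/0.220 = 4.545.
Setting x·5.8 + (1 − x) = 4.545 and solving: x = (4.545 − 1)/(5.8 − 1) = 0.739.

0.739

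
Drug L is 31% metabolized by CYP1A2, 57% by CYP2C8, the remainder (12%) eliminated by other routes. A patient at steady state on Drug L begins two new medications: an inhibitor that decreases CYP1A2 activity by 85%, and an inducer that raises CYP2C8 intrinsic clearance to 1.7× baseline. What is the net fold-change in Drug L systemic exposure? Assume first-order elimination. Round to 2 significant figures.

0.88

The CYP1A2 pathway (31% of clearance) drops to 0.15× activity: 0.31 × 0.15 = 0.0465.
The CYP2C8 pathway (57% of clearance) is boosted to 1.7× activity: 0.57 × 1.7 = 0.969.
The remaining 12% of clearance is unaffected.
New clearance relative to baseline: 0.0465 + 0.969 + 0.12 = 1.1355.
Net systemic exposure ratio = 1 / 1.1355 = 0.88.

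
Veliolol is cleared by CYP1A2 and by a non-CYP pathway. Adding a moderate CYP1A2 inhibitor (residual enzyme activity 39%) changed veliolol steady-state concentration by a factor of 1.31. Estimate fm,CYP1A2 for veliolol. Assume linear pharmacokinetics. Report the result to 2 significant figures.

0.39

Let fm be the CYP1A2 fraction. New clearance relative to baseline = fm × 0.39 + (1 − fm).
Steady-state concentration ratio = 1 / (new CL fraction), so new CL fraction = 1 / 1.31 = 0.7634.
fm × 0.39 + 1 − fm = 0.7634  ⇒  fm × (0.39 − 1) = −0.2366  ⇒  fm = 0.39.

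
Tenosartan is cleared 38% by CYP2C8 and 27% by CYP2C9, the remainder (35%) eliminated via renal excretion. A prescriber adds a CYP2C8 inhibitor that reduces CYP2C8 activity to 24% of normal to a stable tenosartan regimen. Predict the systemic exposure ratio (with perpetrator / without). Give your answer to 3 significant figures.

1.41

The CYP2C8 pathway (38% of clearance) drops to 0.24× activity: 0.38 × 0.24 = 0.0912.
CYP2C9 (27%) and the residual 35% are unaffected.
New clearance relative to baseline: 0.0912 + 0.27 + 0.35 = 0.7112.
Systemic exposure ratio = CL_old/CL_new = 1 / 0.7112 = 1.41.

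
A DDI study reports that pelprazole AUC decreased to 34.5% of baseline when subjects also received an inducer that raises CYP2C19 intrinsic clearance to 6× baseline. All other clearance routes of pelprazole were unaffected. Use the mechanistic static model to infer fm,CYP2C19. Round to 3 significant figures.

0.380

Write x for the fraction cleared via CYP2C19. The observed AUC change means clearance rose to 1/0.345 = 2.899 of baseline.
Only the CYP2C19 route changed, so 2.899 = x·6 + (1 − x), giving x = 0.380.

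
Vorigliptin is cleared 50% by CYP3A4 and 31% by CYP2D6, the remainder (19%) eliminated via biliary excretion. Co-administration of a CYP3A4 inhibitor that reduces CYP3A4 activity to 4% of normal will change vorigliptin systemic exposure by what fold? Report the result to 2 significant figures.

1.9

The CYP3A4 pathway (50% of clearance) falls to 0.04× activity: 0.5 × 0.04 = 0.02.
CYP2D6 (31%) and the residual 19% are unaffected.
CL_new/CL_old = 0.02 + 0.31 + 0.19 = 0.52.
Systemic exposure ratio = CL_old/CL_new = 1 / 0.52 = 1.9.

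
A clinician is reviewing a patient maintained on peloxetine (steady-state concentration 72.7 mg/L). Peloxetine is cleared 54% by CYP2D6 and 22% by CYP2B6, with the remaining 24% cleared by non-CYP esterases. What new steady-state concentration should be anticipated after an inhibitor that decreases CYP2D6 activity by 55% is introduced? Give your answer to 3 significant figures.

The CYP2D6 pathway (54% of clearance) drops to 0.45× activity: 0.54 × 0.45 = 0.243.
CYP2B6 (22%) and the residual 24% are unaffected.
CL_new/CL_old = 0.243 + 0.22 + 0.24 = 0.703.
Steady-state concentration ∝ 1/CL, so new value = 72.7 / 0.703 = 103 mg/L.

103 mg/L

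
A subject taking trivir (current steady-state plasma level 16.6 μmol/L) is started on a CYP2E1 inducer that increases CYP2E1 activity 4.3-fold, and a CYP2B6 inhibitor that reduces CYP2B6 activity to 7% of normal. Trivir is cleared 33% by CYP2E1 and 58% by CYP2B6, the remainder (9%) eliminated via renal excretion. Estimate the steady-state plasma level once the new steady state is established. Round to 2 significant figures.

The CYP2E1 pathway (33% of clearance) rises to 4.3× activity: 0.33 × 4.3 = 1.419.
The CYP2B6 pathway (58% of clearance) falls to 0.07× activity: 0.58 × 0.07 = 0.0406.
The remaining 9% of clearance is unaffected.
CL_new/CL_old = 1.419 + 0.0406 + 0.09 = 1.5496.
Steady-state plasma level ∝ 1/CL: new value = 16.6 / 1.5496 = 11 μmol/L.

11 μmol/L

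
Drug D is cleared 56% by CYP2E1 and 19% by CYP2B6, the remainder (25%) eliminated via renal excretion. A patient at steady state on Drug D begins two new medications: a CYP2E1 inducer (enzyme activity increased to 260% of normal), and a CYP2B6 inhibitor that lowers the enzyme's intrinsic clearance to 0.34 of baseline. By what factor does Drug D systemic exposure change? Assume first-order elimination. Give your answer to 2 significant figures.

The CYP2E1 pathway (56% of clearance) rises to 2.6× activity: 0.56 × 2.6 = 1.456.
The CYP2B6 pathway (19% of clearance) drops to 0.34× activity: 0.19 × 0.34 = 0.0646.
The remaining 25% of clearance is unaffected.
CL_new/CL_old = 1.456 + 0.0646 + 0.25 = 1.7706.
Because systemic exposure varies inversely with clearance, the combined effect is 1 / 1.7706 = 0.56.

0.56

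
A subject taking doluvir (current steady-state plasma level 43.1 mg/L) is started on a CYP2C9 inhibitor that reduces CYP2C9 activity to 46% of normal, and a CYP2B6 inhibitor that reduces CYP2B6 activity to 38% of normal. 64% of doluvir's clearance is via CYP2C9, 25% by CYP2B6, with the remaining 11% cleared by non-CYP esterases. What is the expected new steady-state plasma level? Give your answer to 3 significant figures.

86.3 mg/L

CYP2C9: 0.64 × 0.46 = 0.2944
CYP2B6: 0.25 × 0.38 = 0.095
Other: 0.11 (unchanged)
Relative clearance = 0.2944 + 0.095 + 0.11 = 0.4994.
Steady-state plasma level ∝ 1/CL: new value = 43.1 / 0.4994 = 86.3 mg/L.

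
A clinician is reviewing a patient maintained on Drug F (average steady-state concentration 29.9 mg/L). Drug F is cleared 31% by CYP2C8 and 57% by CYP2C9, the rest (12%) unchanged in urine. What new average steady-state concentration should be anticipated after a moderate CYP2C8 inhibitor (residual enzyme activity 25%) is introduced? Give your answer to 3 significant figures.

CYP2C8: 0.31 × 0.25 = 0.0775
CYP2C9: 0.57 (unchanged)
Other: 0.12 (unchanged)
CL_new/CL_old = 0.0775 + 0.57 + 0.12 = 0.7675.
New average steady-state concentration = baseline ÷ relative clearance = 29.9 / 0.7675 = 39.0 mg/L.

39.0 mg/L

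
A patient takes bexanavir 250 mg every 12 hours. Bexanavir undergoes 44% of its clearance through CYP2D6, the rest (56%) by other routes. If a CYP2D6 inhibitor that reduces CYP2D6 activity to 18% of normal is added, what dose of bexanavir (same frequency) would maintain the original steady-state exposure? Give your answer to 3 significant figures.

The CYP2D6 pathway (44% of clearance) is reduced to 0.18× activity: 0.44 × 0.18 = 0.0792.
The remaining 56% of clearance is unaffected.
Relative clearance = 0.0792 + 0.56 = 0.6392.
To maintain the same steady-state level, dose must scale with clearance: new dose = 250 × 0.6392 = 160 mg.

160 mg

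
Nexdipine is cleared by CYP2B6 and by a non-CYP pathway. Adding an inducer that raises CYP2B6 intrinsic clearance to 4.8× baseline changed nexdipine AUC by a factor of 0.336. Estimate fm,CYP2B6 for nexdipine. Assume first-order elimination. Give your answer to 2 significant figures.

0.52

Let x = fm,CYP2B6. Because AUC ∝ 1/CL, relative clearance rose to 1/0.336 = 2.976.
Setting x·4.8 + (1 − x) = 2.976 and solving: x = (2.976 − 1)/(4.8 − 1) = 0.52.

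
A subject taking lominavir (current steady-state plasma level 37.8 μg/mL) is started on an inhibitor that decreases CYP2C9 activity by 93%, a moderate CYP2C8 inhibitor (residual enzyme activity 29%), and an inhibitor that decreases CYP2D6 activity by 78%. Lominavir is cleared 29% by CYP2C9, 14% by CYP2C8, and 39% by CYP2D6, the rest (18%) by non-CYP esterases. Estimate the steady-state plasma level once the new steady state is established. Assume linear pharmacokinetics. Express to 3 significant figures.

The CYP2C9 pathway (29% of clearance) is reduced to 0.07× activity: 0.29 × 0.07 = 0.0203.
The CYP2C8 pathway (14% of clearance) is reduced to 0.29× activity: 0.14 × 0.29 = 0.0406.
The CYP2D6 pathway (39% of clearance) falls to 0.22× activity: 0.39 × 0.22 = 0.0858.
The remaining 18% of clearance is unaffected.
CL_new/CL_old = 0.0203 + 0.0406 + 0.0858 + 0.18 = 0.3267.
New steady-state plasma level = 37.8 / 0.3267 = 116 μg/mL (concentration scales inversely with clearance).

116 μg/mL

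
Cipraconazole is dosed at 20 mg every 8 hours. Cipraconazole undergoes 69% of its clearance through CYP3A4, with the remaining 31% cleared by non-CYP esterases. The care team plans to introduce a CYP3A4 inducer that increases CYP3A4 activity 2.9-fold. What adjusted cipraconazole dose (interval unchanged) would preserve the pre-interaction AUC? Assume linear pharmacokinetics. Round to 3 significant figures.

The CYP3A4 pathway (69% of clearance) increases to 2.9× activity: 0.69 × 2.9 = 2.001.
The remaining 31% of clearance is unaffected.
CL_new/CL_old = 2.001 + 0.31 = 2.311.
Css,avg = (dose rate)/CL, so holding Css fixed requires dose ∝ CL: 20 × 2.311 = 46.2 mg.

46.2 mg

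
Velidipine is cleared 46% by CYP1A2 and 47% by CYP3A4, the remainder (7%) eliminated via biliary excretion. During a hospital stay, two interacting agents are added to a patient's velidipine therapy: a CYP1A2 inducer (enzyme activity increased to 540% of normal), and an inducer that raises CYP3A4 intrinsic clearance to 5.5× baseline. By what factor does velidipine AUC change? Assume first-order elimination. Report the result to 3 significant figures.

The CYP1A2 pathway (46% of clearance) increases to 5.4× activity: 0.46 × 5.4 = 2.484.
The CYP3A4 pathway (47% of clearance) increases to 5.5× activity: 0.47 × 5.5 = 2.585.
The remaining 7% of clearance is unaffected.
CL_new/CL_old = 2.484 + 2.585 + 0.07 = 5.139.
AUC ∝ 1/CL: fold-change = 1 / 5.139 = 0.195.

0.195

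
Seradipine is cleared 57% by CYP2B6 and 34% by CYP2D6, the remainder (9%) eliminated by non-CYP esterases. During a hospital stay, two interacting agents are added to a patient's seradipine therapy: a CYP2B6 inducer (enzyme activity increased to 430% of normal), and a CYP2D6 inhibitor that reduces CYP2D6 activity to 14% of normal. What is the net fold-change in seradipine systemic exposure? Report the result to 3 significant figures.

The CYP2B6 pathway (57% of clearance) is boosted to 4.3× activity: 0.57 × 4.3 = 2.451.
The CYP2D6 pathway (34% of clearance) drops to 0.14× activity: 0.34 × 0.14 = 0.0476.
Non-CYP routes (9%) are unchanged.
Relative clearance = 2.451 + 0.0476 + 0.09 = 2.5886.
Net systemic exposure ratio = 1 / 2.5886 = 0.386.

0.386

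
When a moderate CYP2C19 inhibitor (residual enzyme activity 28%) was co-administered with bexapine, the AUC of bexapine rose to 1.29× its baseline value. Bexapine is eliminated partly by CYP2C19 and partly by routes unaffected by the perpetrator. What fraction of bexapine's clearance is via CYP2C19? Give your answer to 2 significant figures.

Call the CYP2C19 fraction fm. After the interaction, CL_new/CL_old = fm × 0.28 + (1 − fm).
AUC ratio = 1 / (new CL fraction), so new CL fraction = 1 / 1.29 = 0.7752.
fm × 0.28 + 1 − fm = 0.7752  ⇒  fm × (0.28 − 1) = −0.2248  ⇒  fm = 0.31.

0.31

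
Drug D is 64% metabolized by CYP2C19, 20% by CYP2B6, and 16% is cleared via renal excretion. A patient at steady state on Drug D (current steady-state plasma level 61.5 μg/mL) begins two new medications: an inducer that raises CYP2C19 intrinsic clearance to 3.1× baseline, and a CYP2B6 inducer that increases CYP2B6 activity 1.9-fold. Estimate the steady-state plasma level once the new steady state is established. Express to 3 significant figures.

24.4 μg/mL

CYP2C19: 0.64 × 3.1 = 1.984
CYP2B6: 0.2 × 1.9 = 0.38
Other: 0.16 (unchanged)
New clearance relative to baseline: 1.984 + 0.38 + 0.16 = 2.524.
New steady-state plasma level = 61.5 / 2.524 = 24.4 μg/mL (concentration scales inversely with clearance).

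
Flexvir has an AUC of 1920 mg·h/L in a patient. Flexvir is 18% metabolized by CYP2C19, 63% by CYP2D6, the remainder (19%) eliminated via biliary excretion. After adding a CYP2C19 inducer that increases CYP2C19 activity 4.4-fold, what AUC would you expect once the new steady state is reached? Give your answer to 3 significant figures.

CYP2C19: 0.18 × 4.4 = 0.792
CYP2D6: 0.63 (unchanged)
Other: 0.19 (unchanged)
CL_new/CL_old = 0.792 + 0.63 + 0.19 = 1.612.
New AUC = baseline ÷ relative clearance = 1920 / 1.612 = 1.19 × 10³ mg·h/L.

1.19 × 10³ mg·h/L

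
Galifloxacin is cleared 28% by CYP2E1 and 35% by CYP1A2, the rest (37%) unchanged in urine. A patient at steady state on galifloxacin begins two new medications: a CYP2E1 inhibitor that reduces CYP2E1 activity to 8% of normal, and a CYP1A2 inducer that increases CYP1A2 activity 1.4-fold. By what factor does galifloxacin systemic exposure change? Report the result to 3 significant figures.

The CYP2E1 pathway (28% of clearance) falls to 0.08× activity: 0.28 × 0.08 = 0.0224.
The CYP1A2 pathway (35% of clearance) rises to 1.4× activity: 0.35 × 1.4 = 0.49.
Non-CYP routes (37%) are unchanged.
New clearance relative to baseline: 0.0224 + 0.49 + 0.37 = 0.8824.
Net systemic exposure ratio = 1 / 0.8824 = 1.13.

1.13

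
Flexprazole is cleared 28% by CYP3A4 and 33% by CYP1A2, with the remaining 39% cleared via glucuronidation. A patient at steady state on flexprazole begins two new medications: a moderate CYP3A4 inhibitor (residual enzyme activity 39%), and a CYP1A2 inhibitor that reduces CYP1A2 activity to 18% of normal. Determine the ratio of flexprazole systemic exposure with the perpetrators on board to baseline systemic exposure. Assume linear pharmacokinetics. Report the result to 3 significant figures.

1.79

CYP3A4: 0.28 × 0.39 = 0.1092
CYP1A2: 0.33 × 0.18 = 0.0594
Other: 0.39 (unchanged)
New clearance relative to baseline: 0.1092 + 0.0594 + 0.39 = 0.5586.
Systemic exposure ∝ 1/CL: fold-change = 1 / 0.5586 = 1.79.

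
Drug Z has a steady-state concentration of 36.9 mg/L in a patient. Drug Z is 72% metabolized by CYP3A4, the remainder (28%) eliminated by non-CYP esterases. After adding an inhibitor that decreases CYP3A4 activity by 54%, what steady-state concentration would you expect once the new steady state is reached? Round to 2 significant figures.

60 mg/L

The CYP3A4 pathway (72% of clearance) is reduced to 0.46× activity: 0.72 × 0.46 = 0.3312.
The remaining 28% of clearance is unaffected.
New clearance relative to baseline: 0.3312 + 0.28 = 0.6112.
With dosing unchanged, steady-state concentration scales as 1/CL: 36.9 / 0.6112 = 60 mg/L.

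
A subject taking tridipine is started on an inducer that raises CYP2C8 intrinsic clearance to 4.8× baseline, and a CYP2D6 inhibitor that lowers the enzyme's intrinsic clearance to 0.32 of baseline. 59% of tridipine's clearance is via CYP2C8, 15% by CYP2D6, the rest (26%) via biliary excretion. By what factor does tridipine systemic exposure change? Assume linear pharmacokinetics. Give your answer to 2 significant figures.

The CYP2C8 pathway (59% of clearance) is boosted to 4.8× activity: 0.59 × 4.8 = 2.832.
The CYP2D6 pathway (15% of clearance) is reduced to 0.32× activity: 0.15 × 0.32 = 0.048.
Non-CYP routes (26%) are unchanged.
New clearance relative to baseline: 2.832 + 0.048 + 0.26 = 3.14.
Net systemic exposure ratio = 1 / 3.14 = 0.32.

0.32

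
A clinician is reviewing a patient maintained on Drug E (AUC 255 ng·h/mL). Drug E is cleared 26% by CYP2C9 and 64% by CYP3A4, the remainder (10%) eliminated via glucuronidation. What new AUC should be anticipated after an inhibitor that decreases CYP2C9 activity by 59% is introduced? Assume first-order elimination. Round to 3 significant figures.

301 ng·h/mL

CYP2C9: 0.26 × 0.41 = 0.1066
CYP3A4: 0.64 (unchanged)
Other: 0.1 (unchanged)
Relative clearance = 0.1066 + 0.64 + 0.1 = 0.8466.
New AUC = baseline ÷ relative clearance = 255 / 0.8466 = 301 ng·h/mL.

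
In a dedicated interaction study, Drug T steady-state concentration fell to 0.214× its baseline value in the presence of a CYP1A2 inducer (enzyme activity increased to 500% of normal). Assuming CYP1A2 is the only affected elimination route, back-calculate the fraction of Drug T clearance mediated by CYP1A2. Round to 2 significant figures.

Call the CYP1A2 fraction fm. After the interaction, CL_new/CL_old = fm × 5 + (1 − fm).
Steady-state concentration ratio = 1 / (new CL fraction), so new CL fraction = 1 / 0.214 = 4.673.
fm × 5 + 1 − fm = 4.673  ⇒  fm × (5 − 1) = 3.673  ⇒  fm = 0.92.

0.92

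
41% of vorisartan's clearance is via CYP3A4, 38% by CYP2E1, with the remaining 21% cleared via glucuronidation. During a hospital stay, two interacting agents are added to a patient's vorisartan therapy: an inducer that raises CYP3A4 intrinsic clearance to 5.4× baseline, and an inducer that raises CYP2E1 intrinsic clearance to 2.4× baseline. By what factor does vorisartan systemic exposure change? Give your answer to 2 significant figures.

The CYP3A4 pathway (41% of clearance) is boosted to 5.4× activity: 0.41 × 5.4 = 2.214.
The CYP2E1 pathway (38% of clearance) rises to 2.4× activity: 0.38 × 2.4 = 0.912.
Non-CYP routes (21%) are unchanged.
New clearance relative to baseline: 2.214 + 0.912 + 0.21 = 3.336.
Net systemic exposure ratio = 1 / 3.336 = 0.30.

0.30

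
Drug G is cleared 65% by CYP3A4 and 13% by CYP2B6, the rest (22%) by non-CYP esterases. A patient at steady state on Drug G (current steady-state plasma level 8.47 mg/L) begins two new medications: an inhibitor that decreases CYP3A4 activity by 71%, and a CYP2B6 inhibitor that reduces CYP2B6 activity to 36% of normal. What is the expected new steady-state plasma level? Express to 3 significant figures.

The CYP3A4 pathway (65% of clearance) is reduced to 0.29× activity: 0.65 × 0.29 = 0.1885.
The CYP2B6 pathway (13% of clearance) falls to 0.36× activity: 0.13 × 0.36 = 0.0468.
The remaining 22% of clearance is unaffected.
New clearance relative to baseline: 0.1885 + 0.0468 + 0.22 = 0.4553.
Dividing the baseline by the relative clearance: 8.47 / 0.4553 = 18.6 mg/L.

18.6 mg/L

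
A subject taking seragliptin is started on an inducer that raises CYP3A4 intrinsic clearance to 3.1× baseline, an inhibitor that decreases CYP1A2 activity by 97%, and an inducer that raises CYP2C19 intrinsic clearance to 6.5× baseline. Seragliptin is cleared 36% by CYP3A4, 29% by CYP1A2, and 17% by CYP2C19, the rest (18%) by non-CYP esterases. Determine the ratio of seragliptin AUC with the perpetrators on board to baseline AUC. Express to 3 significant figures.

0.415

The CYP3A4 pathway (36% of clearance) rises to 3.1× activity: 0.36 × 3.1 = 1.116.
The CYP1A2 pathway (29% of clearance) falls to 0.03× activity: 0.29 × 0.03 = 0.0087.
The CYP2C19 pathway (17% of clearance) is boosted to 6.5× activity: 0.17 × 6.5 = 1.105.
Non-CYP routes (18%) are unchanged.
CL_new/CL_old = 1.116 + 0.0087 + 1.105 + 0.18 = 2.4097.
AUC ∝ 1/CL: fold-change = 1 / 2.4097 = 0.415.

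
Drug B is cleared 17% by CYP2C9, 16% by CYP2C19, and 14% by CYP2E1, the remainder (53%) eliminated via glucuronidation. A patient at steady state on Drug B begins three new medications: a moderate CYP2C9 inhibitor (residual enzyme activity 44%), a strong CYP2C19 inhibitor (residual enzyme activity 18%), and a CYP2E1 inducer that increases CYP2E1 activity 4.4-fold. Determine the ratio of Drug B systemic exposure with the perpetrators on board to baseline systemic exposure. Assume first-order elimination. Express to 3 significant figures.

The CYP2C9 pathway (17% of clearance) drops to 0.44× activity: 0.17 × 0.44 = 0.0748.
The CYP2C19 pathway (16% of clearance) is reduced to 0.18× activity: 0.16 × 0.18 = 0.0288.
The CYP2E1 pathway (14% of clearance) is boosted to 4.4× activity: 0.14 × 4.4 = 0.616.
Non-CYP routes (53%) are unchanged.
Relative clearance = 0.0748 + 0.0288 + 0.616 + 0.53 = 1.2496.
Systemic exposure ∝ 1/CL: fold-change = 1 / 1.2496 = 0.800.

0.800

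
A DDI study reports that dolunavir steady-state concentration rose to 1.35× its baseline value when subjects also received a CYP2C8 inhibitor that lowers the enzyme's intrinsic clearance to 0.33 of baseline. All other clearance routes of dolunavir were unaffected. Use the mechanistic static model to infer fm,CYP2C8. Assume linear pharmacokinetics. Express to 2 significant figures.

0.39

Let fm be the CYP2C8 fraction. New clearance relative to baseline = fm × 0.33 + (1 − fm).
Steady-state concentration ratio = 1 / (new CL fraction), so new CL fraction = 1 / 1.35 = 0.7407.
fm × 0.33 + 1 − fm = 0.7407  ⇒  fm × (0.33 − 1) = −0.2593  ⇒  fm = 0.39.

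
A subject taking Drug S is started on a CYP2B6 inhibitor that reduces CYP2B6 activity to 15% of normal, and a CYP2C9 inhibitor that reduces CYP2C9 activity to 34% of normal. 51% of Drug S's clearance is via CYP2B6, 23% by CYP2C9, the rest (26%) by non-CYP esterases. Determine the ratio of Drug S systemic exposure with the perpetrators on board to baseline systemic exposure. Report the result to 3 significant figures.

2.41

The CYP2B6 pathway (51% of clearance) is reduced to 0.15× activity: 0.51 × 0.15 = 0.0765.
The CYP2C9 pathway (23% of clearance) falls to 0.34× activity: 0.23 × 0.34 = 0.0782.
The remaining 26% of clearance is unaffected.
Relative clearance = 0.0765 + 0.0782 + 0.26 = 0.4147.
Net systemic exposure ratio = 1 / 0.4147 = 2.41.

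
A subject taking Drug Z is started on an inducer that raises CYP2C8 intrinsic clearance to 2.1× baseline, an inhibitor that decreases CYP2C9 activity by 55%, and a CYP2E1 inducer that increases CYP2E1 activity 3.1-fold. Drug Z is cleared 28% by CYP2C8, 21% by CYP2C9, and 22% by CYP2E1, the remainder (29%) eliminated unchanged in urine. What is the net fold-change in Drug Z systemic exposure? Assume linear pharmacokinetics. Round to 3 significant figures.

0.604

The CYP2C8 pathway (28% of clearance) increases to 2.1× activity: 0.28 × 2.1 = 0.588.
The CYP2C9 pathway (21% of clearance) is reduced to 0.45× activity: 0.21 × 0.45 = 0.0945.
The CYP2E1 pathway (22% of clearance) increases to 3.1× activity: 0.22 × 3.1 = 0.682.
Non-CYP routes (29%) are unchanged.
Relative clearance = 0.588 + 0.0945 + 0.682 + 0.29 = 1.6545.
Systemic exposure ∝ 1/CL: fold-change = 1 / 1.6545 = 0.604.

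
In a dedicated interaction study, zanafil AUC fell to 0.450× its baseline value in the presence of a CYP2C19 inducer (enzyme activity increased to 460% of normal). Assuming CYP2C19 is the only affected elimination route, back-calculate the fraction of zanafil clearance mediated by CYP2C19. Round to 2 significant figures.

Let x = fm,CYP2C19. Because AUC ∝ 1/CL, relative clearance rose to 1/0.450 = 2.222.
Setting x·4.6 + (1 − x) = 2.222 and solving: x = (2.222 − 1)/(4.6 − 1) = 0.34.

0.34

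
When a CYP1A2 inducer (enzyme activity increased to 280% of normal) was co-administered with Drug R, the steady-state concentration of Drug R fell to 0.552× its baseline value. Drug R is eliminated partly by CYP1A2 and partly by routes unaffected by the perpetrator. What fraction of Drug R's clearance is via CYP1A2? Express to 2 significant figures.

0.45

Call the CYP1A2 fraction fm. After the interaction, CL_new/CL_old = fm × 2.8 + (1 − fm).
Steady-state concentration ratio = 1 / (new CL fraction), so new CL fraction = 1 / 0.552 = 1.812.
fm × 2.8 + 1 − fm = 1.812  ⇒  fm × (2.8 − 1) = 0.8116  ⇒  fm = 0.45.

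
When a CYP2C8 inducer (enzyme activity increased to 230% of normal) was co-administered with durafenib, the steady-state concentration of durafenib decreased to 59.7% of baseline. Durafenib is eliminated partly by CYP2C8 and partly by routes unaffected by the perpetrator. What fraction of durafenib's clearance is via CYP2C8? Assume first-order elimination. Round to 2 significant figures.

CL'/CL = 1 / 0.597 = 1.675
2.3·fm + (1 − fm) = 1.675
fm = (1.675 − 1) / (2.3 − 1) = 0.52

0.52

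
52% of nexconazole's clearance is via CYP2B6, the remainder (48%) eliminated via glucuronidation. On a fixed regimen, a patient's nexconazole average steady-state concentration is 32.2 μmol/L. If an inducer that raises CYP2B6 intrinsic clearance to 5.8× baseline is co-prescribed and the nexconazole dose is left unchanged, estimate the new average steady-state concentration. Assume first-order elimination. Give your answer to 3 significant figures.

9.21 μmol/L

The CYP2B6 pathway (52% of clearance) is boosted to 5.8× activity: 0.52 × 5.8 = 3.016.
Non-CYP routes (48%) are unchanged.
Relative clearance = 3.016 + 0.48 = 3.496.
Average steady-state concentration ∝ 1/CL, so new value = 32.2 / 3.496 = 9.21 μmol/L.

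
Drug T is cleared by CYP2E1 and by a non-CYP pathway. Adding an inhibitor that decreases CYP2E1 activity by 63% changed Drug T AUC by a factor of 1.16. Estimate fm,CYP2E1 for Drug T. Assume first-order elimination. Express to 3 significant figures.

CL'/CL = 1 / 1.16 = 0.8621
0.37·fm + (1 − fm) = 0.8621
fm = (0.8621 − 1) / (0.37 − 1) = 0.219

0.219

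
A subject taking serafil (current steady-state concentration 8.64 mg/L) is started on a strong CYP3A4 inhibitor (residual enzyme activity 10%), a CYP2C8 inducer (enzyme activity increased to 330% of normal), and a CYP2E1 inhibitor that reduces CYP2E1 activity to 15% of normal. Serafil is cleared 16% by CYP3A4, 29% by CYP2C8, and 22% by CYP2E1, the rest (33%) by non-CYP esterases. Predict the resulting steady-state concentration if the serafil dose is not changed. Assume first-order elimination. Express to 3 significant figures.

The CYP3A4 pathway (16% of clearance) falls to 0.1× activity: 0.16 × 0.1 = 0.016.
The CYP2C8 pathway (29% of clearance) rises to 3.3× activity: 0.29 × 3.3 = 0.957.
The CYP2E1 pathway (22% of clearance) is reduced to 0.15× activity: 0.22 × 0.15 = 0.033.
The remaining 33% of clearance is unaffected.
Relative clearance = 0.016 + 0.957 + 0.033 + 0.33 = 1.336.
Dividing the baseline by the relative clearance: 8.64 / 1.336 = 6.47 mg/L.

6.47 mg/L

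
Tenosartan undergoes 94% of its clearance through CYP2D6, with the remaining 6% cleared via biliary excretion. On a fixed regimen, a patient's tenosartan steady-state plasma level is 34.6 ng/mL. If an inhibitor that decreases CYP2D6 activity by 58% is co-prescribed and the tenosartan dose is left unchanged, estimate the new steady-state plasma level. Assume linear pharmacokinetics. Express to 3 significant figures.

The CYP2D6 pathway (94% of clearance) is reduced to 0.42× activity: 0.94 × 0.42 = 0.3948.
The remaining 6% of clearance is unaffected.
CL_new/CL_old = 0.3948 + 0.06 = 0.4548.
Steady-state plasma level ∝ 1/CL, so new value = 34.6 / 0.4548 = 76.1 ng/mL.

76.1 ng/mL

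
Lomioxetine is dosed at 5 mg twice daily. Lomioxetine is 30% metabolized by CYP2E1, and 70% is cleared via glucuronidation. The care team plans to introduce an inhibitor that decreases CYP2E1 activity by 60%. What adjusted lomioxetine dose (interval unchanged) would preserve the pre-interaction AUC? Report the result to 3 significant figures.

The CYP2E1 pathway (30% of clearance) is reduced to 0.4× activity: 0.3 × 0.4 = 0.12.
Non-CYP routes (70%) are unchanged.
CL_new/CL_old = 0.12 + 0.7 = 0.82.
Exposure is unchanged when dose changes in proportion to clearance. New dose = 5 mg × 0.82 = 4.10 mg.

4.10 mg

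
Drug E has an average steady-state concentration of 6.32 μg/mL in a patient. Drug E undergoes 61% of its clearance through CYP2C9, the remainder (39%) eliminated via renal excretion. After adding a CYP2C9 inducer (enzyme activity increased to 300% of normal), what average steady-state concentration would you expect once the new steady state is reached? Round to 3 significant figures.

CYP2C9: 0.61 × 3 = 1.83
Other: 0.39 (unchanged)
CL_new/CL_old = 1.83 + 0.39 = 2.22.
New average steady-state concentration = baseline ÷ relative clearance = 6.32 / 2.22 = 2.85 μg/mL.

2.85 μg/mL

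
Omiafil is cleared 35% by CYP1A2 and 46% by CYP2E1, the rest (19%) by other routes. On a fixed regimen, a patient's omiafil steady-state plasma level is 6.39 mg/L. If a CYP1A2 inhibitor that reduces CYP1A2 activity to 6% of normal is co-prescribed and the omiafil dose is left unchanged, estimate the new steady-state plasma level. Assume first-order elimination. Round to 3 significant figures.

9.52 mg/L

The CYP1A2 pathway (35% of clearance) is reduced to 0.06× activity: 0.35 × 0.06 = 0.021.
CYP2E1 (46%) and the residual 19% are unaffected.
Relative clearance = 0.021 + 0.46 + 0.19 = 0.671.
Steady-state plasma level ∝ 1/CL, so new value = 6.39 / 0.671 = 9.52 mg/L.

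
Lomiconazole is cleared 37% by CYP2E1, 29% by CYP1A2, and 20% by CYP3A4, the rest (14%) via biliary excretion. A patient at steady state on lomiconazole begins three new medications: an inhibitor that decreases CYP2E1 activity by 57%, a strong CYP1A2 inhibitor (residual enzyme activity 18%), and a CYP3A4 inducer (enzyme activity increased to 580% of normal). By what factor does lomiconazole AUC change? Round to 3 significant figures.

0.662

The CYP2E1 pathway (37% of clearance) drops to 0.43× activity: 0.37 × 0.43 = 0.1591.
The CYP1A2 pathway (29% of clearance) drops to 0.18× activity: 0.29 × 0.18 = 0.0522.
The CYP3A4 pathway (20% of clearance) rises to 5.8× activity: 0.2 × 5.8 = 1.16.
The remaining 14% of clearance is unaffected.
CL_new/CL_old = 0.1591 + 0.0522 + 1.16 + 0.14 = 1.5113.
Net AUC ratio = 1 / 1.5113 = 0.662.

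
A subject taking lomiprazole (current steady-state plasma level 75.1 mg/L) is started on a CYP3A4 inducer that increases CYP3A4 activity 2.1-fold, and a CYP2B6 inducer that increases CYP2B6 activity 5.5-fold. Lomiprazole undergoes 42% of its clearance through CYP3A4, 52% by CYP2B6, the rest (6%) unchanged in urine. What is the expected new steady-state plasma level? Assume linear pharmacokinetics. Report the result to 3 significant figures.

CYP3A4: 0.42 × 2.1 = 0.882
CYP2B6: 0.52 × 5.5 = 2.86
Other: 0.06 (unchanged)
New clearance relative to baseline: 0.882 + 2.86 + 0.06 = 3.802.
Steady-state plasma level ∝ 1/CL: new value = 75.1 / 3.802 = 19.8 mg/L.

19.8 mg/L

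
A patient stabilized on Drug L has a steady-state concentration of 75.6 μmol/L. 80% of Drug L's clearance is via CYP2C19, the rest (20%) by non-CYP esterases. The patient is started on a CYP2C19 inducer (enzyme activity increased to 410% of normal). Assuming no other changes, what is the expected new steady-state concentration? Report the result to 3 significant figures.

The CYP2C19 pathway (80% of clearance) rises to 4.1× activity: 0.8 × 4.1 = 3.28.
Non-CYP routes (20%) are unchanged.
CL_new/CL_old = 3.28 + 0.2 = 3.48.
Steady-state concentration ∝ 1/CL, so new value = 75.6 / 3.48 = 21.7 μmol/L.

21.7 μmol/L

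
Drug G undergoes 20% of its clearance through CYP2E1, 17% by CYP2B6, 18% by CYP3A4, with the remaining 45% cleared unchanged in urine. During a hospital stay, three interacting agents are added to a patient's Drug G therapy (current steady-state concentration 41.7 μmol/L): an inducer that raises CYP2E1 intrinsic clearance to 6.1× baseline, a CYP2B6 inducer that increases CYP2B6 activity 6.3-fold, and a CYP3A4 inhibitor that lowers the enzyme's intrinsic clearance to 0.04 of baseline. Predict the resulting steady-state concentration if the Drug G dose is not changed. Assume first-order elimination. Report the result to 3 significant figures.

15.2 μmol/L

The CYP2E1 pathway (20% of clearance) rises to 6.1× activity: 0.2 × 6.1 = 1.22.
The CYP2B6 pathway (17% of clearance) increases to 6.3× activity: 0.17 × 6.3 = 1.071.
The CYP3A4 pathway (18% of clearance) is reduced to 0.04× activity: 0.18 × 0.04 = 0.0072.
The remaining 45% of clearance is unaffected.
New clearance relative to baseline: 1.22 + 1.071 + 0.0072 + 0.45 = 2.7482.
New steady-state concentration = 41.7 / 2.7482 = 15.2 μmol/L (concentration scales inversely with clearance).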